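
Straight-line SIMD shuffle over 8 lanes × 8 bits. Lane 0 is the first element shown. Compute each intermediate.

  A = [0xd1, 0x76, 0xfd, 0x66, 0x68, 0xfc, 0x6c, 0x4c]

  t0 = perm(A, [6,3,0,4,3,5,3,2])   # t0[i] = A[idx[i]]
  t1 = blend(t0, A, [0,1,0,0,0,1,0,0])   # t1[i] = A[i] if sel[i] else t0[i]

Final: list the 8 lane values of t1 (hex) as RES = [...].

→ t0 |6c|66|d1|68|66|fc|66|fd|
→ t1 |6c|76|d1|68|66|fc|66|fd|

RES = [0x6c, 0x76, 0xd1, 0x68, 0x66, 0xfc, 0x66, 0xfd]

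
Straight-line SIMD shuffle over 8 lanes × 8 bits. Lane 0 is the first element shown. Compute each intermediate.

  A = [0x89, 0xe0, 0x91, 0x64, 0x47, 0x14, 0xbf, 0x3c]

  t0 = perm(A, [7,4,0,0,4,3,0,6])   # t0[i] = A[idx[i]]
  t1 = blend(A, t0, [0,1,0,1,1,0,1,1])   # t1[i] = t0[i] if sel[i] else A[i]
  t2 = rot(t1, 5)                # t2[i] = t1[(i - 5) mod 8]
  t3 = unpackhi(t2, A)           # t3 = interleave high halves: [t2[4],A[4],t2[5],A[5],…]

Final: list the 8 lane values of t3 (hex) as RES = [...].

  t0: 3c 47 89 89 47 64 89 bf
  t1: 89 47 91 89 47 14 89 bf
  t2: 89 47 14 89 bf 89 47 91
  t3: bf 47 89 14 47 bf 91 3c

RES = [0xbf, 0x47, 0x89, 0x14, 0x47, 0xbf, 0x91, 0x3c]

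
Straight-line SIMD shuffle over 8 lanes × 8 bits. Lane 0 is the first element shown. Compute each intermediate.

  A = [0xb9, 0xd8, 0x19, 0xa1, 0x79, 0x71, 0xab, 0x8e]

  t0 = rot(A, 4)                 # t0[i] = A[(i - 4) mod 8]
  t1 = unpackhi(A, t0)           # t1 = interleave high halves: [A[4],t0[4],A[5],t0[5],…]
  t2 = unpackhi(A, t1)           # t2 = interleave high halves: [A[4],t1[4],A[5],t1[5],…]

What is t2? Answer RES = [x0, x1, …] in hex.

→ t0 |79|71|ab|8e|b9|d8|19|a1|
→ t1 |79|b9|71|d8|ab|19|8e|a1|
→ t2 |79|ab|71|19|ab|8e|8e|a1|

RES = [0x79, 0xab, 0x71, 0x19, 0xab, 0x8e, 0x8e, 0xa1]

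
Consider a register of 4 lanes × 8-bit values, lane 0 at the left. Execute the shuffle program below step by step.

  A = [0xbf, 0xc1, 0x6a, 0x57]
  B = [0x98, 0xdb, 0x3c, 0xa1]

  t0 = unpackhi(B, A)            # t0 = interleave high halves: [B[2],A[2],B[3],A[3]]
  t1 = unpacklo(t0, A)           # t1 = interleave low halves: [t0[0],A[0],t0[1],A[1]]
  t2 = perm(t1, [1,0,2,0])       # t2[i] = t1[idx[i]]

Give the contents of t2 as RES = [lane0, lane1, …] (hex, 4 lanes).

RES = [0xbf, 0x3c, 0x6a, 0x3c]

→ t0 |3c|6a|a1|57|
→ t1 |3c|bf|6a|c1|
→ t2 |bf|3c|6a|3c|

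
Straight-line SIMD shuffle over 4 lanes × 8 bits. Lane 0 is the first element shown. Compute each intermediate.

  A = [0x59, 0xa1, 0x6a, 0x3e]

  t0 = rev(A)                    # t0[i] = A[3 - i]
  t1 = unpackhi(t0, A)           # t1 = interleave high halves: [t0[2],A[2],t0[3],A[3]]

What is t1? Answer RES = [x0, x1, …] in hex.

→ t0 |3e|6a|a1|59|
→ t1 |a1|6a|59|3e|

RES = [ 0xa1  0x6a  0x59  0x3e ]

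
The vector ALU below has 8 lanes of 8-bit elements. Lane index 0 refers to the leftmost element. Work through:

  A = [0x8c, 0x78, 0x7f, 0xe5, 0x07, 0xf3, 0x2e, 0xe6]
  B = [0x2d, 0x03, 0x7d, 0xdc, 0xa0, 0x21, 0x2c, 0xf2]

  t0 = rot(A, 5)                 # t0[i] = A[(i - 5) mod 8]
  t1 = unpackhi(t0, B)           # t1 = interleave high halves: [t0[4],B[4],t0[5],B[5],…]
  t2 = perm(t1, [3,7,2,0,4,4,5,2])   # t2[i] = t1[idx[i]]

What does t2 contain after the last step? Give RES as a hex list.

RES = [0x21, 0xf2, 0x8c, 0xe6, 0x78, 0x78, 0x2c, 0x8c]

→ t0 |e5|07|f3|2e|e6|8c|78|7f|
→ t1 |e6|a0|8c|21|78|2c|7f|f2|
→ t2 |21|f2|8c|e6|78|78|2c|8c|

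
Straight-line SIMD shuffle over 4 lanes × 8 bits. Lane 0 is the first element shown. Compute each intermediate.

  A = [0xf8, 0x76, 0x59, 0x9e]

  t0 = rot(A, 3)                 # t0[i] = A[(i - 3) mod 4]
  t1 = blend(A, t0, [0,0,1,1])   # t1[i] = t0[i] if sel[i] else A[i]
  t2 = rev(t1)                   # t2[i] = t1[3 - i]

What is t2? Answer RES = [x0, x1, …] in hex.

RES = [ 0xf8  0x9e  0x76  0xf8 ]

t0 = [0x76, 0x59, 0x9e, 0xf8]
t1 = [0xf8, 0x76, 0x9e, 0xf8]
t2 = [0xf8, 0x9e, 0x76, 0xf8]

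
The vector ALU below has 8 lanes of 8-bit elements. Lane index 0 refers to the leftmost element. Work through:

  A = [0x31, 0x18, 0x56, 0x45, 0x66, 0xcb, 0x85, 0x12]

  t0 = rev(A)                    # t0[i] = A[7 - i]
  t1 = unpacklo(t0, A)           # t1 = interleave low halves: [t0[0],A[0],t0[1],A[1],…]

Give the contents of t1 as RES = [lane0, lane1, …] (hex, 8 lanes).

RES = [ 0x12  0x31  0x85  0x18  0xcb  0x56  0x66  0x45 ]

t0 = [0x12, 0x85, 0xcb, 0x66, 0x45, 0x56, 0x18, 0x31]
t1 = [0x12, 0x31, 0x85, 0x18, 0xcb, 0x56, 0x66, 0x45]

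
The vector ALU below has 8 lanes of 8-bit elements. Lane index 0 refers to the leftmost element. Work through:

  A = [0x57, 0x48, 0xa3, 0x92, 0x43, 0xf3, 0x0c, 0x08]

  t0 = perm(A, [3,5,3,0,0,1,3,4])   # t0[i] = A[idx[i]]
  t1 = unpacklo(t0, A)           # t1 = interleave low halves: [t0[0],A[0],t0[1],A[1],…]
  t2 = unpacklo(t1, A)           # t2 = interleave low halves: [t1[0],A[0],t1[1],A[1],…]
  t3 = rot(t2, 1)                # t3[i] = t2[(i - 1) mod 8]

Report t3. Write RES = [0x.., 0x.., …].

t0 = [0x92, 0xf3, 0x92, 0x57, 0x57, 0x48, 0x92, 0x43]
t1 = [0x92, 0x57, 0xf3, 0x48, 0x92, 0xa3, 0x57, 0x92]
t2 = [0x92, 0x57, 0x57, 0x48, 0xf3, 0xa3, 0x48, 0x92]
t3 = [0x92, 0x92, 0x57, 0x57, 0x48, 0xf3, 0xa3, 0x48]

RES = [0x92, 0x92, 0x57, 0x57, 0x48, 0xf3, 0xa3, 0x48]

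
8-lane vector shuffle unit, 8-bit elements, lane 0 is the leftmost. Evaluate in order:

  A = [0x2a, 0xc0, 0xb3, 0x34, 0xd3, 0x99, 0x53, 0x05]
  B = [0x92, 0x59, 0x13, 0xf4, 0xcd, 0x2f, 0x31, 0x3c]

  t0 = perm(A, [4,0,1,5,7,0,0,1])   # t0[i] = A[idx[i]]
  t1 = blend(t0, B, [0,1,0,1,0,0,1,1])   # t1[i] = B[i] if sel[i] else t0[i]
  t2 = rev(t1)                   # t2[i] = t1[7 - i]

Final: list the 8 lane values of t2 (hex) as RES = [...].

RES = [ 0x3c  0x31  0x2a  0x05  0xf4  0xc0  0x59  0xd3 ]

→ t0 |d3|2a|c0|99|05|2a|2a|c0|
→ t1 |d3|59|c0|f4|05|2a|31|3c|
→ t2 |3c|31|2a|05|f4|c0|59|d3|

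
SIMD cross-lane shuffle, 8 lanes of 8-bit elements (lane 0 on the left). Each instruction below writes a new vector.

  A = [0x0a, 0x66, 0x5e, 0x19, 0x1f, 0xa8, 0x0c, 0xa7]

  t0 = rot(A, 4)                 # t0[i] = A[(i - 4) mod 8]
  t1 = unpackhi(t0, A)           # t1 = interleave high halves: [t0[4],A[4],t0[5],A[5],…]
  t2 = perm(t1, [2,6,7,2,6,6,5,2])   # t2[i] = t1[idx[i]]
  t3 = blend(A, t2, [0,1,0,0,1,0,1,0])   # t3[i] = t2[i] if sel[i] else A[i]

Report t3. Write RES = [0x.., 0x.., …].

→ t0 |1f|a8|0c|a7|0a|66|5e|19|
→ t1 |0a|1f|66|a8|5e|0c|19|a7|
→ t2 |66|19|a7|66|19|19|0c|66|
→ t3 |0a|19|5e|19|19|a8|0c|a7|

RES = [ 0x0a  0x19  0x5e  0x19  0x19  0xa8  0x0c  0xa7 ]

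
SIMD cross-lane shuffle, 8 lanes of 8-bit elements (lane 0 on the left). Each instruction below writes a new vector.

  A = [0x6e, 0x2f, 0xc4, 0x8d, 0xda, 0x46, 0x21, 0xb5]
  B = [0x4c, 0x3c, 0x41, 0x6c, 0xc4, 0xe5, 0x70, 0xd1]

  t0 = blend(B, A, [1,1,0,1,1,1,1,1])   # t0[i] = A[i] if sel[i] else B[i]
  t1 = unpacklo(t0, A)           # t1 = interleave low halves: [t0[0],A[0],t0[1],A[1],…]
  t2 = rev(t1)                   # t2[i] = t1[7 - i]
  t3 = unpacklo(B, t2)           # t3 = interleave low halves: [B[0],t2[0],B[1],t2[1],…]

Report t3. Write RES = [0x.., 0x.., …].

→ t0 |6e|2f|41|8d|da|46|21|b5|
→ t1 |6e|6e|2f|2f|41|c4|8d|8d|
→ t2 |8d|8d|c4|41|2f|2f|6e|6e|
→ t3 |4c|8d|3c|8d|41|c4|6c|41|

RES = [ 0x4c  0x8d  0x3c  0x8d  0x41  0xc4  0x6c  0x41 ]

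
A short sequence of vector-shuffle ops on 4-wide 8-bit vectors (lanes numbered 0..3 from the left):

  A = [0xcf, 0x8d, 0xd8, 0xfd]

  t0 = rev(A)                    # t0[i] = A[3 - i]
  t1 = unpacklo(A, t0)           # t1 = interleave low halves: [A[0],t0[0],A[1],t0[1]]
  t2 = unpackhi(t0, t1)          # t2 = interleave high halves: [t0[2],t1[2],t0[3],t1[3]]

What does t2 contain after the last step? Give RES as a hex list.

t0 = [0xfd, 0xd8, 0x8d, 0xcf]
t1 = [0xcf, 0xfd, 0x8d, 0xd8]
t2 = [0x8d, 0x8d, 0xcf, 0xd8]

RES = [0x8d, 0x8d, 0xcf, 0xd8]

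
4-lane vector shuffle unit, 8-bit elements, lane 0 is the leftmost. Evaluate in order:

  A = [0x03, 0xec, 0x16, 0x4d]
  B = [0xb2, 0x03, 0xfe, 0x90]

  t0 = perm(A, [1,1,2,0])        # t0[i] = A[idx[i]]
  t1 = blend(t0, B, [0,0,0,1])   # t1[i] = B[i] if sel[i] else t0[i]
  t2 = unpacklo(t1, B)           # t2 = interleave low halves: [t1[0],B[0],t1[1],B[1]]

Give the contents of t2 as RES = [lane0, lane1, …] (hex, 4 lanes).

RES = [ 0xec  0xb2  0xec  0x03 ]

  t0: ec ec 16 03
  t1: ec ec 16 90
  t2: ec b2 ec 03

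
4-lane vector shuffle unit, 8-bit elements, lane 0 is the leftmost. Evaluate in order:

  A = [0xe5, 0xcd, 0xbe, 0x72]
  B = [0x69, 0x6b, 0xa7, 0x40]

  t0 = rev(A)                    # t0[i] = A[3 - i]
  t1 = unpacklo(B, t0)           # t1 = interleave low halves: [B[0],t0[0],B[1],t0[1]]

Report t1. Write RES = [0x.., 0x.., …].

RES = [ 0x69  0x72  0x6b  0xbe ]

t0 = [0x72, 0xbe, 0xcd, 0xe5]
t1 = [0x69, 0x72, 0x6b, 0xbe]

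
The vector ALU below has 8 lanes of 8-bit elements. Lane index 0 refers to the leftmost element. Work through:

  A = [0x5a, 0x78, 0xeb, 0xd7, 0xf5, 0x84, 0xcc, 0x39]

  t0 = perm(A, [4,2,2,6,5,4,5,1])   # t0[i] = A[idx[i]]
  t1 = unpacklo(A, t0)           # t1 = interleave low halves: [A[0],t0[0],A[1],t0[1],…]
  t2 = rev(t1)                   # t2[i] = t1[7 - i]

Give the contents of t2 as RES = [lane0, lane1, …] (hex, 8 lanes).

t0 = [0xf5, 0xeb, 0xeb, 0xcc, 0x84, 0xf5, 0x84, 0x78]
t1 = [0x5a, 0xf5, 0x78, 0xeb, 0xeb, 0xeb, 0xd7, 0xcc]
t2 = [0xcc, 0xd7, 0xeb, 0xeb, 0xeb, 0x78, 0xf5, 0x5a]

RES = [0xcc, 0xd7, 0xeb, 0xeb, 0xeb, 0x78, 0xf5, 0x5a]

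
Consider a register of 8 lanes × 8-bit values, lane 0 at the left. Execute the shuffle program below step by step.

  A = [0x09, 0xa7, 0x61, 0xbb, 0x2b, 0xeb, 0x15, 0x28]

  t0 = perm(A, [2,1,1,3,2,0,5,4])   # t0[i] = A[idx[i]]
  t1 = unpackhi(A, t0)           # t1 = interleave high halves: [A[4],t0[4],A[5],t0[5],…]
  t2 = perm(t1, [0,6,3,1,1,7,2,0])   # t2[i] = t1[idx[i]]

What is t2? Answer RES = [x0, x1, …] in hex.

RES = [ 0x2b  0x28  0x09  0x61  0x61  0x2b  0xeb  0x2b ]

t0 = [0x61, 0xa7, 0xa7, 0xbb, 0x61, 0x09, 0xeb, 0x2b]
t1 = [0x2b, 0x61, 0xeb, 0x09, 0x15, 0xeb, 0x28, 0x2b]
t2 = [0x2b, 0x28, 0x09, 0x61, 0x61, 0x2b, 0xeb, 0x2b]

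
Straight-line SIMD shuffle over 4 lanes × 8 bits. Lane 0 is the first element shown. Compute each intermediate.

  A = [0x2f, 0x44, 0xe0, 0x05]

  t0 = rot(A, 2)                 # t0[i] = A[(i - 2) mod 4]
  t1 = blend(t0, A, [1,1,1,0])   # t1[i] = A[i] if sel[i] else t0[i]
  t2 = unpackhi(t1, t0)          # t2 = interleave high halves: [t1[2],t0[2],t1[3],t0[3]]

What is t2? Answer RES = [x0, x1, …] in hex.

t0 = [0xe0, 0x05, 0x2f, 0x44]
t1 = [0x2f, 0x44, 0xe0, 0x44]
t2 = [0xe0, 0x2f, 0x44, 0x44]

RES = [0xe0, 0x2f, 0x44, 0x44]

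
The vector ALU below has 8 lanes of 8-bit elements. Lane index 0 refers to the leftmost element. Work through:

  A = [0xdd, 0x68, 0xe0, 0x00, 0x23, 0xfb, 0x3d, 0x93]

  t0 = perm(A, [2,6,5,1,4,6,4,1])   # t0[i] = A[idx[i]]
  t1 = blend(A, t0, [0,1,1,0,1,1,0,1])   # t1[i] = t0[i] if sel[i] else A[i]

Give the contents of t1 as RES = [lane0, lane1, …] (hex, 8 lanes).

  t0: e0 3d fb 68 23 3d 23 68
  t1: dd 3d fb 00 23 3d 3d 68

RES = [0xdd, 0x3d, 0xfb, 0x00, 0x23, 0x3d, 0x3d, 0x68]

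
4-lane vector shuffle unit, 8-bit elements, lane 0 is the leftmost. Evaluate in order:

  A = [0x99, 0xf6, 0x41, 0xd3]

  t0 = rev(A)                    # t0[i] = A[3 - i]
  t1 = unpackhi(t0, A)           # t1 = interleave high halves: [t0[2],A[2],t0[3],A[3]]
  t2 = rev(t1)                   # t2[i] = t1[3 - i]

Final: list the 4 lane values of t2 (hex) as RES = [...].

→ t0 |d3|41|f6|99|
→ t1 |f6|41|99|d3|
→ t2 |d3|99|41|f6|

RES = [0xd3, 0x99, 0x41, 0xf6]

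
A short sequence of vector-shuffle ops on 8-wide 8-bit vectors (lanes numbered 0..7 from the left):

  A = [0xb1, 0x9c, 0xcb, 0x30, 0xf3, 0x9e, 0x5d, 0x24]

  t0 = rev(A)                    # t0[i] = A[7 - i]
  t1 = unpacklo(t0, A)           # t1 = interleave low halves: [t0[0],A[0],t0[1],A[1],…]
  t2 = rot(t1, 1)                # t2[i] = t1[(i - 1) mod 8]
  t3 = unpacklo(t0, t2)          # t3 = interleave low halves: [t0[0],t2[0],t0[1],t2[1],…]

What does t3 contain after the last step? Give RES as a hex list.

→ t0 |24|5d|9e|f3|30|cb|9c|b1|
→ t1 |24|b1|5d|9c|9e|cb|f3|30|
→ t2 |30|24|b1|5d|9c|9e|cb|f3|
→ t3 |24|30|5d|24|9e|b1|f3|5d|

RES = [ 0x24  0x30  0x5d  0x24  0x9e  0xb1  0xf3  0x5d ]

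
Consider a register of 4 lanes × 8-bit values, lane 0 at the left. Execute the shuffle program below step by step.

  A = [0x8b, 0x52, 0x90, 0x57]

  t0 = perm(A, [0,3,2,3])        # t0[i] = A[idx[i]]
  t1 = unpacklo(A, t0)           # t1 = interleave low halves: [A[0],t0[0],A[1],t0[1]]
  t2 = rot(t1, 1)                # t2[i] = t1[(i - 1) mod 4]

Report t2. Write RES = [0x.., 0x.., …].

RES = [0x57, 0x8b, 0x8b, 0x52]

→ t0 |8b|57|90|57|
→ t1 |8b|8b|52|57|
→ t2 |57|8b|8b|52|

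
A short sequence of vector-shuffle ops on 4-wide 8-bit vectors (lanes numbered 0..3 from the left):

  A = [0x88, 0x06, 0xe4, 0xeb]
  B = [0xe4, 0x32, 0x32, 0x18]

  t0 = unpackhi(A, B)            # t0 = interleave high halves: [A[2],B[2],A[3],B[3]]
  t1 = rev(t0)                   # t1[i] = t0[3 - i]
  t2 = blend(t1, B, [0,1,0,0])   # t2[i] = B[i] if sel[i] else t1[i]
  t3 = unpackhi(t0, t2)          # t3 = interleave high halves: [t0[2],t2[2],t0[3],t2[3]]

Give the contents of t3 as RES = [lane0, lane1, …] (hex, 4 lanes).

RES = [0xeb, 0x32, 0x18, 0xe4]

t0 = [0xe4, 0x32, 0xeb, 0x18]
t1 = [0x18, 0xeb, 0x32, 0xe4]
t2 = [0x18, 0x32, 0x32, 0xe4]
t3 = [0xeb, 0x32, 0x18, 0xe4]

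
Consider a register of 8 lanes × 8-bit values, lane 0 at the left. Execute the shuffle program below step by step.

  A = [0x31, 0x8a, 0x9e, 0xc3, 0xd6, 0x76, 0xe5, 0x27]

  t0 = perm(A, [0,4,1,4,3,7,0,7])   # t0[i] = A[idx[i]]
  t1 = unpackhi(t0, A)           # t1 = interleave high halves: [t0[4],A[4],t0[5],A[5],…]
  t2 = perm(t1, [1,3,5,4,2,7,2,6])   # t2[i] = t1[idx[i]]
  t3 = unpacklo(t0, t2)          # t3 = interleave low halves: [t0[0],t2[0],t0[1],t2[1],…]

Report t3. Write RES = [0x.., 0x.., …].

RES = [ 0x31  0xd6  0xd6  0x76  0x8a  0xe5  0xd6  0x31 ]

→ t0 |31|d6|8a|d6|c3|27|31|27|
→ t1 |c3|d6|27|76|31|e5|27|27|
→ t2 |d6|76|e5|31|27|27|27|27|
→ t3 |31|d6|d6|76|8a|e5|d6|31|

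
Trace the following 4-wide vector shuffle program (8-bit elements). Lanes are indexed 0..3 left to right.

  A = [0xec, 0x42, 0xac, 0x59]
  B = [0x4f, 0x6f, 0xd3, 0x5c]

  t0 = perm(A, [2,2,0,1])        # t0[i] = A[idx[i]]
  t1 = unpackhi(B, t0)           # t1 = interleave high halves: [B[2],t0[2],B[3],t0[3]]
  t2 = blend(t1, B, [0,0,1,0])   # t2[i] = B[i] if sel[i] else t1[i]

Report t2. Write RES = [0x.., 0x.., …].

RES = [ 0xd3  0xec  0xd3  0x42 ]

  t0: ac ac ec 42
  t1: d3 ec 5c 42
  t2: d3 ec d3 42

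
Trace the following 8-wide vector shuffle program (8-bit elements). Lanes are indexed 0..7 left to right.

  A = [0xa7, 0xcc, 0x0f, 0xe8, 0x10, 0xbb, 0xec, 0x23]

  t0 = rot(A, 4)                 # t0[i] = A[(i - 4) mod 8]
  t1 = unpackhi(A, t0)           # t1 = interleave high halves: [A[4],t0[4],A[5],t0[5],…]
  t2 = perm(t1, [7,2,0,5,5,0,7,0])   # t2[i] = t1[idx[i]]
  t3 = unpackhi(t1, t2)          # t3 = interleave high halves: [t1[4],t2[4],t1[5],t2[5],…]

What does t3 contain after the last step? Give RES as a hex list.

RES = [0xec, 0x0f, 0x0f, 0x10, 0x23, 0xe8, 0xe8, 0x10]

t0 = [0x10, 0xbb, 0xec, 0x23, 0xa7, 0xcc, 0x0f, 0xe8]
t1 = [0x10, 0xa7, 0xbb, 0xcc, 0xec, 0x0f, 0x23, 0xe8]
t2 = [0xe8, 0xbb, 0x10, 0x0f, 0x0f, 0x10, 0xe8, 0x10]
t3 = [0xec, 0x0f, 0x0f, 0x10, 0x23, 0xe8, 0xe8, 0x10]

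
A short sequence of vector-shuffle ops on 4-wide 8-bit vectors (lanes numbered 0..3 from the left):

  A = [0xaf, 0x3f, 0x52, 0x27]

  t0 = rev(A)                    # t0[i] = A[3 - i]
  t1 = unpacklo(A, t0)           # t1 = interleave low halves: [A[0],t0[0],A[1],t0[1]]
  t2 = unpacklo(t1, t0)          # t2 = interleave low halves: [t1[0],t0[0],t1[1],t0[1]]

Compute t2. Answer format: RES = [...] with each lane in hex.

RES = [0xaf, 0x27, 0x27, 0x52]

t0 = [0x27, 0x52, 0x3f, 0xaf]
t1 = [0xaf, 0x27, 0x3f, 0x52]
t2 = [0xaf, 0x27, 0x27, 0x52]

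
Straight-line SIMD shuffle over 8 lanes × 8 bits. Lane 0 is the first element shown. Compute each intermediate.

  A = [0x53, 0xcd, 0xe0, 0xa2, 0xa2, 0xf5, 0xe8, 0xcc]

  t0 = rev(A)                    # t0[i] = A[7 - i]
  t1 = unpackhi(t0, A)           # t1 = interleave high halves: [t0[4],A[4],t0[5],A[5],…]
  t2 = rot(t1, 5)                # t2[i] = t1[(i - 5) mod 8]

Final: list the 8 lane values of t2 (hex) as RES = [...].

RES = [0xf5, 0xcd, 0xe8, 0x53, 0xcc, 0xa2, 0xa2, 0xe0]

→ t0 |cc|e8|f5|a2|a2|e0|cd|53|
→ t1 |a2|a2|e0|f5|cd|e8|53|cc|
→ t2 |f5|cd|e8|53|cc|a2|a2|e0|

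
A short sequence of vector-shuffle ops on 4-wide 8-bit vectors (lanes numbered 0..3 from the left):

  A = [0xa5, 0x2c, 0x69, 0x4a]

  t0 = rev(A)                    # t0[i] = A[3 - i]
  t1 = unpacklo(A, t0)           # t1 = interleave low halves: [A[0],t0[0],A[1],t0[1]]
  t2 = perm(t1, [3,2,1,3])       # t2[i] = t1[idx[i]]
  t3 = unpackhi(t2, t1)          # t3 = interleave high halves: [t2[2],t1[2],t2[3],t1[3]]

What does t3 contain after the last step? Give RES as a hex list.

RES = [0x4a, 0x2c, 0x69, 0x69]

→ t0 |4a|69|2c|a5|
→ t1 |a5|4a|2c|69|
→ t2 |69|2c|4a|69|
→ t3 |4a|2c|69|69|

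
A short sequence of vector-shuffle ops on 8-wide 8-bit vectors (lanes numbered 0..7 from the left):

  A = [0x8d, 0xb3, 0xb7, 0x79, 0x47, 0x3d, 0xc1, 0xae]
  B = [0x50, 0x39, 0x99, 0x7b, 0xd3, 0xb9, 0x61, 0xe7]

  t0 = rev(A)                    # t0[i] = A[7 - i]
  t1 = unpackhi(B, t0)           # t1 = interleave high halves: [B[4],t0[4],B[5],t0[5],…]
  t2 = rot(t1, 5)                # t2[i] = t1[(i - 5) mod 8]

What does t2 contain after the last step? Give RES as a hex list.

RES = [0xb7, 0x61, 0xb3, 0xe7, 0x8d, 0xd3, 0x79, 0xb9]

  t0: ae c1 3d 47 79 b7 b3 8d
  t1: d3 79 b9 b7 61 b3 e7 8d
  t2: b7 61 b3 e7 8d d3 79 b9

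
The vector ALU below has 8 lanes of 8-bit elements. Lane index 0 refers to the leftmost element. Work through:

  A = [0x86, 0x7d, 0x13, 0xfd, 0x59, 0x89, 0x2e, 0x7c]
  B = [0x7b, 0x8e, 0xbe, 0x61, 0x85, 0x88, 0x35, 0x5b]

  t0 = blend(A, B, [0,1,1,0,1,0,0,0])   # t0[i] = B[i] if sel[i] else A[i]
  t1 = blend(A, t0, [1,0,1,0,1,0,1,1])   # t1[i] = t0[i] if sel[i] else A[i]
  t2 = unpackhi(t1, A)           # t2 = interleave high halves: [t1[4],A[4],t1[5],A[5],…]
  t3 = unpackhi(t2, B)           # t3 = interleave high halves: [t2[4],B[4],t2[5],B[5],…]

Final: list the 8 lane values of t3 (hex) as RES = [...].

→ t0 |86|8e|be|fd|85|89|2e|7c|
→ t1 |86|7d|be|fd|85|89|2e|7c|
→ t2 |85|59|89|89|2e|2e|7c|7c|
→ t3 |2e|85|2e|88|7c|35|7c|5b|

RES = [0x2e, 0x85, 0x2e, 0x88, 0x7c, 0x35, 0x7c, 0x5b]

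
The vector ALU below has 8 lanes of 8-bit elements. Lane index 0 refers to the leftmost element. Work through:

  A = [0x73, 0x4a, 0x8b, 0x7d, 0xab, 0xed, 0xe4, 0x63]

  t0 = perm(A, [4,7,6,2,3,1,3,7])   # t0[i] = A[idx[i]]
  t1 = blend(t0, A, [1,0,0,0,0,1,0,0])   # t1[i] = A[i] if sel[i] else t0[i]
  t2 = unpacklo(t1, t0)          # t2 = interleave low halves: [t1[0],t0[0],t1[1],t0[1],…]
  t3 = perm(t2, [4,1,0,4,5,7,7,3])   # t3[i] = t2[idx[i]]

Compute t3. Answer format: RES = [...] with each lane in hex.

  t0: ab 63 e4 8b 7d 4a 7d 63
  t1: 73 63 e4 8b 7d ed 7d 63
  t2: 73 ab 63 63 e4 e4 8b 8b
  t3: e4 ab 73 e4 e4 8b 8b 63

RES = [ 0xe4  0xab  0x73  0xe4  0xe4  0x8b  0x8b  0x63 ]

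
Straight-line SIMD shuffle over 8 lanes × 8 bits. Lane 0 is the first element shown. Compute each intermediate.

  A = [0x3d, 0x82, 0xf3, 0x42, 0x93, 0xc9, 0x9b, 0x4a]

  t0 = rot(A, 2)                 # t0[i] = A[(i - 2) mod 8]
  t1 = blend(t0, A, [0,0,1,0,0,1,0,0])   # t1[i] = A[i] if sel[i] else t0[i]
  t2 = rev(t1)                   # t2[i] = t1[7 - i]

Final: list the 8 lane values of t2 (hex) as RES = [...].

RES = [0xc9, 0x93, 0xc9, 0xf3, 0x82, 0xf3, 0x4a, 0x9b]

→ t0 |9b|4a|3d|82|f3|42|93|c9|
→ t1 |9b|4a|f3|82|f3|c9|93|c9|
→ t2 |c9|93|c9|f3|82|f3|4a|9b|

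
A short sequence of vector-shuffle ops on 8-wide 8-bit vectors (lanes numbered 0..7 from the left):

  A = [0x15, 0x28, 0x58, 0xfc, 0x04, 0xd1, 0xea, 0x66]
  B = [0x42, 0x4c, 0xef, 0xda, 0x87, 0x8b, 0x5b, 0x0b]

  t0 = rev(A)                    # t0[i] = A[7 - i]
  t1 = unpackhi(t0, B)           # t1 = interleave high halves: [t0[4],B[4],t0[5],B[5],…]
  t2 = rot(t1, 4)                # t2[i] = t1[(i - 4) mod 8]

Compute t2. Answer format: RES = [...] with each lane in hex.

  t0: 66 ea d1 04 fc 58 28 15
  t1: fc 87 58 8b 28 5b 15 0b
  t2: 28 5b 15 0b fc 87 58 8b

RES = [0x28, 0x5b, 0x15, 0x0b, 0xfc, 0x87, 0x58, 0x8b]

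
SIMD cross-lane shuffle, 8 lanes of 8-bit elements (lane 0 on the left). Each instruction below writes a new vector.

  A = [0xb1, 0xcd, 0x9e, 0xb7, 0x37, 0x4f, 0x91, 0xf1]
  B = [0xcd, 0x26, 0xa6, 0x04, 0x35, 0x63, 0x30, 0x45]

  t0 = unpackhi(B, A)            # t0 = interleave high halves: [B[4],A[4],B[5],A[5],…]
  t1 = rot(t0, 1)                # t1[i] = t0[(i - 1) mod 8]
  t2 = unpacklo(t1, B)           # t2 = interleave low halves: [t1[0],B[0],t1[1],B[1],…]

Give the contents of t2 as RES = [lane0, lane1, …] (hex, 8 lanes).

RES = [0xf1, 0xcd, 0x35, 0x26, 0x37, 0xa6, 0x63, 0x04]

t0 = [0x35, 0x37, 0x63, 0x4f, 0x30, 0x91, 0x45, 0xf1]
t1 = [0xf1, 0x35, 0x37, 0x63, 0x4f, 0x30, 0x91, 0x45]
t2 = [0xf1, 0xcd, 0x35, 0x26, 0x37, 0xa6, 0x63, 0x04]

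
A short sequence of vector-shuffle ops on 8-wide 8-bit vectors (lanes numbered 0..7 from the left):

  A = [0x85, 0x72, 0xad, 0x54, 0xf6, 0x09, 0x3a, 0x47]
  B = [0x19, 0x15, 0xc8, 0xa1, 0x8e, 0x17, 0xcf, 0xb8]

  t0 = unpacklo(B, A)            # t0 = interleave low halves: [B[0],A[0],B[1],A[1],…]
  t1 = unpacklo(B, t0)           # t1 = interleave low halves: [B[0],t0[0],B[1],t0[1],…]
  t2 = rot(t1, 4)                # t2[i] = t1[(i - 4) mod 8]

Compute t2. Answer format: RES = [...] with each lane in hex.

→ t0 |19|85|15|72|c8|ad|a1|54|
→ t1 |19|19|15|85|c8|15|a1|72|
→ t2 |c8|15|a1|72|19|19|15|85|

RES = [0xc8, 0x15, 0xa1, 0x72, 0x19, 0x19, 0x15, 0x85]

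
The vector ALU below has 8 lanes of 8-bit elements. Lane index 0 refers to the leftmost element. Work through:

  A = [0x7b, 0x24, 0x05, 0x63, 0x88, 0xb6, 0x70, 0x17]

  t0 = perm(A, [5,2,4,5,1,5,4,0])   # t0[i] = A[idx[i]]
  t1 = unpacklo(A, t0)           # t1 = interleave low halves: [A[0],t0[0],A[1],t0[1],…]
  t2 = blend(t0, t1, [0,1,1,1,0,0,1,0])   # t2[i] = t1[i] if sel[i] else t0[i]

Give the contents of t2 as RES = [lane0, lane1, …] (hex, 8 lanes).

→ t0 |b6|05|88|b6|24|b6|88|7b|
→ t1 |7b|b6|24|05|05|88|63|b6|
→ t2 |b6|b6|24|05|24|b6|63|7b|

RES = [ 0xb6  0xb6  0x24  0x05  0x24  0xb6  0x63  0x7b ]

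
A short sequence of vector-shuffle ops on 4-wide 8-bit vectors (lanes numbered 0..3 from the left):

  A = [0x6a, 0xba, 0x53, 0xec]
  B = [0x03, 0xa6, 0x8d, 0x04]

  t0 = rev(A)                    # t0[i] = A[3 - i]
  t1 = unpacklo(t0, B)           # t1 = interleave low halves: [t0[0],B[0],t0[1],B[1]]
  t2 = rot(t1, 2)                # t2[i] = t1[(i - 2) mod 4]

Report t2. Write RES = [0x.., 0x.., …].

RES = [0x53, 0xa6, 0xec, 0x03]

t0 = [0xec, 0x53, 0xba, 0x6a]
t1 = [0xec, 0x03, 0x53, 0xa6]
t2 = [0x53, 0xa6, 0xec, 0x03]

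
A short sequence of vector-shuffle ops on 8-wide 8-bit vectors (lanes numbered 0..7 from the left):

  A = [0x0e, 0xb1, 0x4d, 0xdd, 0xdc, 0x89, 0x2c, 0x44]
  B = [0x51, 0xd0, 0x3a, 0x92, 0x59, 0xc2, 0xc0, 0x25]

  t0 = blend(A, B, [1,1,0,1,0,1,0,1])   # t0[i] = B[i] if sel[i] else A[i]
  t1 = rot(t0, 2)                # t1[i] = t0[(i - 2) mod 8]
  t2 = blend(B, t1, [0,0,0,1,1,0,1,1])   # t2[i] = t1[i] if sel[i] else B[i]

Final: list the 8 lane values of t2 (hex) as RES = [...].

  t0: 51 d0 4d 92 dc c2 2c 25
  t1: 2c 25 51 d0 4d 92 dc c2
  t2: 51 d0 3a d0 4d c2 dc c2

RES = [0x51, 0xd0, 0x3a, 0xd0, 0x4d, 0xc2, 0xdc, 0xc2]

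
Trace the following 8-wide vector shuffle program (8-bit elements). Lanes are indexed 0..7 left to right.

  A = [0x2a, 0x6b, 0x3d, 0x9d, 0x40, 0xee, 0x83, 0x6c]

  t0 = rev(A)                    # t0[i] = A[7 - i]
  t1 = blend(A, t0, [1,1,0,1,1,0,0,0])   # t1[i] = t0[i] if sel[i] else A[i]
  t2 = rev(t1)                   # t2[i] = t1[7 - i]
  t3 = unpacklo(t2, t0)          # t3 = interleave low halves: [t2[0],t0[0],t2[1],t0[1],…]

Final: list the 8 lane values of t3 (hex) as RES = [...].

t0 = [0x6c, 0x83, 0xee, 0x40, 0x9d, 0x3d, 0x6b, 0x2a]
t1 = [0x6c, 0x83, 0x3d, 0x40, 0x9d, 0xee, 0x83, 0x6c]
t2 = [0x6c, 0x83, 0xee, 0x9d, 0x40, 0x3d, 0x83, 0x6c]
t3 = [0x6c, 0x6c, 0x83, 0x83, 0xee, 0xee, 0x9d, 0x40]

RES = [ 0x6c  0x6c  0x83  0x83  0xee  0xee  0x9d  0x40 ]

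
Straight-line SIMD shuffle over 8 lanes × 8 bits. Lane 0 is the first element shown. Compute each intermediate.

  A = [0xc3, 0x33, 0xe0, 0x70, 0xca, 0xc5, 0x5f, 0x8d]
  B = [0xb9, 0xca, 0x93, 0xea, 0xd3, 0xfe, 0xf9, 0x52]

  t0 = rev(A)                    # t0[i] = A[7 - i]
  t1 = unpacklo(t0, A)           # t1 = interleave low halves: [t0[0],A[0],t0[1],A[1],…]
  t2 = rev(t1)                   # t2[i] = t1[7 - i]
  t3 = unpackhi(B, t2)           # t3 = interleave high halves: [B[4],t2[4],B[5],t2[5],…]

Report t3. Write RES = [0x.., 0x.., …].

RES = [0xd3, 0x33, 0xfe, 0x5f, 0xf9, 0xc3, 0x52, 0x8d]

  t0: 8d 5f c5 ca 70 e0 33 c3
  t1: 8d c3 5f 33 c5 e0 ca 70
  t2: 70 ca e0 c5 33 5f c3 8d
  t3: d3 33 fe 5f f9 c3 52 8d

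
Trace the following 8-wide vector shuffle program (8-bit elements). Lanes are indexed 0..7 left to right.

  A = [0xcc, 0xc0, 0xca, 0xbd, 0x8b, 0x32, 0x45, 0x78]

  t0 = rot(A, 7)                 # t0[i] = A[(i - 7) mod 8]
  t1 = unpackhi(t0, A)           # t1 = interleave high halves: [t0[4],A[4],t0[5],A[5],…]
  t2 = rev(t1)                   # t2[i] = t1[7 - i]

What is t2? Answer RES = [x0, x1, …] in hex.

RES = [0x78, 0xcc, 0x45, 0x78, 0x32, 0x45, 0x8b, 0x32]

  t0: c0 ca bd 8b 32 45 78 cc
  t1: 32 8b 45 32 78 45 cc 78
  t2: 78 cc 45 78 32 45 8b 32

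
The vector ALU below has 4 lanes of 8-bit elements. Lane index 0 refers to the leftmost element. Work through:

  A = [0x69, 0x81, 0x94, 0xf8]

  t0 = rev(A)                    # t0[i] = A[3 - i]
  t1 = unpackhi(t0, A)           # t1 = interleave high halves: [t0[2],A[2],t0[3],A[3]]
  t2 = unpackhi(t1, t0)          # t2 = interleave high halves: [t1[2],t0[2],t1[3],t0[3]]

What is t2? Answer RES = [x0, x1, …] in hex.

t0 = [0xf8, 0x94, 0x81, 0x69]
t1 = [0x81, 0x94, 0x69, 0xf8]
t2 = [0x69, 0x81, 0xf8, 0x69]

RES = [0x69, 0x81, 0xf8, 0x69]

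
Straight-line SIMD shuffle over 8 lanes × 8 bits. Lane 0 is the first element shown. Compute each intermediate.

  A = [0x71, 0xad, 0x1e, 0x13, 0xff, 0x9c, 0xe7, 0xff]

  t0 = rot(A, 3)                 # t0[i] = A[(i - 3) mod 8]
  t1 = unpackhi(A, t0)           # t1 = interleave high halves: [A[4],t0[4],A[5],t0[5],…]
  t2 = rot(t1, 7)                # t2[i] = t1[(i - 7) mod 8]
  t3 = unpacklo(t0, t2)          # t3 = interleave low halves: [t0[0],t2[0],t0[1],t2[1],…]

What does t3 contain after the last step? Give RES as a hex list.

RES = [0x9c, 0xad, 0xe7, 0x9c, 0xff, 0x1e, 0x71, 0xe7]

→ t0 |9c|e7|ff|71|ad|1e|13|ff|
→ t1 |ff|ad|9c|1e|e7|13|ff|ff|
→ t2 |ad|9c|1e|e7|13|ff|ff|ff|
→ t3 |9c|ad|e7|9c|ff|1e|71|e7|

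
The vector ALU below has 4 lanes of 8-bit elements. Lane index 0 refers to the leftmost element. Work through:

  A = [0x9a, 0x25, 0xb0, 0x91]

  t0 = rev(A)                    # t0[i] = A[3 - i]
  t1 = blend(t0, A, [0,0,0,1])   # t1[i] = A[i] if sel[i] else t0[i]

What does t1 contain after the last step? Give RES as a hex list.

t0 = [0x91, 0xb0, 0x25, 0x9a]
t1 = [0x91, 0xb0, 0x25, 0x91]

RES = [0x91, 0xb0, 0x25, 0x91]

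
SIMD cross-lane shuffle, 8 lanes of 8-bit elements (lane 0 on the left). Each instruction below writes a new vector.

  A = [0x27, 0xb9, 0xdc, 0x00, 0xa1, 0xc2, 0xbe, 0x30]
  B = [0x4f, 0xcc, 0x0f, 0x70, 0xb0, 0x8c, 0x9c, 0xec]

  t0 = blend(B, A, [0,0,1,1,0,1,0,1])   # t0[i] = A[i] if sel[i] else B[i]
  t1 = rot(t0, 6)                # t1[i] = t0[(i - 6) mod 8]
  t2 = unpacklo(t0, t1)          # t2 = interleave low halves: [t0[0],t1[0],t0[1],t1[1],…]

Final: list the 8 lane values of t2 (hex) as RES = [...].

t0 = [0x4f, 0xcc, 0xdc, 0x00, 0xb0, 0xc2, 0x9c, 0x30]
t1 = [0xdc, 0x00, 0xb0, 0xc2, 0x9c, 0x30, 0x4f, 0xcc]
t2 = [0x4f, 0xdc, 0xcc, 0x00, 0xdc, 0xb0, 0x00, 0xc2]

RES = [0x4f, 0xdc, 0xcc, 0x00, 0xdc, 0xb0, 0x00, 0xc2]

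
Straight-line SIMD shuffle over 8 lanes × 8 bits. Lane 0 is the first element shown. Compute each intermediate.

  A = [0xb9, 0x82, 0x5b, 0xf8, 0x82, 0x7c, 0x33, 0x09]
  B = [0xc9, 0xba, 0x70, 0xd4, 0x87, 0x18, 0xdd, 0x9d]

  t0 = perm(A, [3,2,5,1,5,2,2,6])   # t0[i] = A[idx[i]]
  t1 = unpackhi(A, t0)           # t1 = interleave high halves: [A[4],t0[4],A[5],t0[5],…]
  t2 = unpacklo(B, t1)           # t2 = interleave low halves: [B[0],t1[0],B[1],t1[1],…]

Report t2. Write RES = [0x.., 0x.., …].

RES = [ 0xc9  0x82  0xba  0x7c  0x70  0x7c  0xd4  0x5b ]

  t0: f8 5b 7c 82 7c 5b 5b 33
  t1: 82 7c 7c 5b 33 5b 09 33
  t2: c9 82 ba 7c 70 7c d4 5b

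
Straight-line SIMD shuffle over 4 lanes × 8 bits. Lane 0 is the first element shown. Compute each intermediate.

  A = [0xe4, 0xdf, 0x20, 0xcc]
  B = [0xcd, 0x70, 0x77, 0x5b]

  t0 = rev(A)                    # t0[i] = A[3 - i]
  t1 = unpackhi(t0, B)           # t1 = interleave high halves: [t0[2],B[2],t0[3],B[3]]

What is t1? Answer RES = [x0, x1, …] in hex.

RES = [ 0xdf  0x77  0xe4  0x5b ]

t0 = [0xcc, 0x20, 0xdf, 0xe4]
t1 = [0xdf, 0x77, 0xe4, 0x5b]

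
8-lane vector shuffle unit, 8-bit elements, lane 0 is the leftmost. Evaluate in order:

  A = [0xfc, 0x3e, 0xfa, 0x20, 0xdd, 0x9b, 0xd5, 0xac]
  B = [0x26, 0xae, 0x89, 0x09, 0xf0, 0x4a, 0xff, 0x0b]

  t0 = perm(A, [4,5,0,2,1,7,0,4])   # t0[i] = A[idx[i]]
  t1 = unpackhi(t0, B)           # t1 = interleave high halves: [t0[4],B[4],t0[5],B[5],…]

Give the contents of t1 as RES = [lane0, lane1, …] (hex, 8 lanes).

t0 = [0xdd, 0x9b, 0xfc, 0xfa, 0x3e, 0xac, 0xfc, 0xdd]
t1 = [0x3e, 0xf0, 0xac, 0x4a, 0xfc, 0xff, 0xdd, 0x0b]

RES = [ 0x3e  0xf0  0xac  0x4a  0xfc  0xff  0xdd  0x0b ]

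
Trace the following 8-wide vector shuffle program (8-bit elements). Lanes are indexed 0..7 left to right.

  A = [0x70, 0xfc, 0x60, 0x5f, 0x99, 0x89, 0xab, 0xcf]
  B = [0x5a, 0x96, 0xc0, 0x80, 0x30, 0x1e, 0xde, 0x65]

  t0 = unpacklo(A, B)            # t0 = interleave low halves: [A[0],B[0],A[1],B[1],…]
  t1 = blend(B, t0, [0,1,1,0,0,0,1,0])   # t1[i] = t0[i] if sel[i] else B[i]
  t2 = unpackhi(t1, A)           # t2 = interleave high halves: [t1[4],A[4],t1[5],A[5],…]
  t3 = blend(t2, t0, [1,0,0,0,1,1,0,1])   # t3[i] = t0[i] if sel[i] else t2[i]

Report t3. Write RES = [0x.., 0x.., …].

RES = [0x70, 0x99, 0x1e, 0x89, 0x60, 0xc0, 0x65, 0x80]

t0 = [0x70, 0x5a, 0xfc, 0x96, 0x60, 0xc0, 0x5f, 0x80]
t1 = [0x5a, 0x5a, 0xfc, 0x80, 0x30, 0x1e, 0x5f, 0x65]
t2 = [0x30, 0x99, 0x1e, 0x89, 0x5f, 0xab, 0x65, 0xcf]
t3 = [0x70, 0x99, 0x1e, 0x89, 0x60, 0xc0, 0x65, 0x80]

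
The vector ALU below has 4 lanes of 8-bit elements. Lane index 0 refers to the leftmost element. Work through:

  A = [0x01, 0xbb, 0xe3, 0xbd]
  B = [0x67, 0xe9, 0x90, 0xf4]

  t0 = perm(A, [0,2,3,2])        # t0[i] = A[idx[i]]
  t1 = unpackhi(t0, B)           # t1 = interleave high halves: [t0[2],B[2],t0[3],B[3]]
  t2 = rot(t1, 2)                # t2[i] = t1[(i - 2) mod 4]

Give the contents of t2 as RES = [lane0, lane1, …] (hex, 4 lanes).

→ t0 |01|e3|bd|e3|
→ t1 |bd|90|e3|f4|
→ t2 |e3|f4|bd|90|

RES = [ 0xe3  0xf4  0xbd  0x90 ]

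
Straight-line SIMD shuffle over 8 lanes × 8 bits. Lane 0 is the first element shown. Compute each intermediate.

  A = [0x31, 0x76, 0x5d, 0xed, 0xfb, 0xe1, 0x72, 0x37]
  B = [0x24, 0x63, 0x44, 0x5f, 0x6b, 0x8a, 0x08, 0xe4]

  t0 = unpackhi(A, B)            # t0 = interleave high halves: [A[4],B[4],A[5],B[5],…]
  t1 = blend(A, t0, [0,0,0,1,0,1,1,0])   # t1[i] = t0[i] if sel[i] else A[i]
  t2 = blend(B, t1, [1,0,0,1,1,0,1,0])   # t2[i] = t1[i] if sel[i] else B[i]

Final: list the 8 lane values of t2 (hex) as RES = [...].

RES = [ 0x31  0x63  0x44  0x8a  0xfb  0x8a  0x37  0xe4 ]

  t0: fb 6b e1 8a 72 08 37 e4
  t1: 31 76 5d 8a fb 08 37 37
  t2: 31 63 44 8a fb 8a 37 e4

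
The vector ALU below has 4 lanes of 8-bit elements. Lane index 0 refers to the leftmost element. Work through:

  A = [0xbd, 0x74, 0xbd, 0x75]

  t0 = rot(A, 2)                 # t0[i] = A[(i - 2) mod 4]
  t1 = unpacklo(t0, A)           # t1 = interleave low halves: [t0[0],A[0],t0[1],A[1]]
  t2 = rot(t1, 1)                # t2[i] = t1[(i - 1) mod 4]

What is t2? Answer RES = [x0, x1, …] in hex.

RES = [ 0x74  0xbd  0xbd  0x75 ]

→ t0 |bd|75|bd|74|
→ t1 |bd|bd|75|74|
→ t2 |74|bd|bd|75|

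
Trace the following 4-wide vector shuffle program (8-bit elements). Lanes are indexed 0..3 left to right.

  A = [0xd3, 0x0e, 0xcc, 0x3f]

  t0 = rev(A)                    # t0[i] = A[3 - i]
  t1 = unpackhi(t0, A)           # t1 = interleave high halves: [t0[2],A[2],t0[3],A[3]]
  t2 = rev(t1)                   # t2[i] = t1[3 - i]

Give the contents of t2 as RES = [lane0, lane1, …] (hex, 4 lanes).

RES = [ 0x3f  0xd3  0xcc  0x0e ]

→ t0 |3f|cc|0e|d3|
→ t1 |0e|cc|d3|3f|
→ t2 |3f|d3|cc|0e|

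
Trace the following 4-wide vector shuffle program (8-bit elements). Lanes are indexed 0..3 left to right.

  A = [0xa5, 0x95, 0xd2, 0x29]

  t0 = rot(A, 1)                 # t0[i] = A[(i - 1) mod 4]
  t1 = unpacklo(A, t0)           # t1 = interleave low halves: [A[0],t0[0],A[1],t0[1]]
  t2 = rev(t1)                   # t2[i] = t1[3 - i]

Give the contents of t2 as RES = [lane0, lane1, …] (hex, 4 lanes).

RES = [ 0xa5  0x95  0x29  0xa5 ]

t0 = [0x29, 0xa5, 0x95, 0xd2]
t1 = [0xa5, 0x29, 0x95, 0xa5]
t2 = [0xa5, 0x95, 0x29, 0xa5]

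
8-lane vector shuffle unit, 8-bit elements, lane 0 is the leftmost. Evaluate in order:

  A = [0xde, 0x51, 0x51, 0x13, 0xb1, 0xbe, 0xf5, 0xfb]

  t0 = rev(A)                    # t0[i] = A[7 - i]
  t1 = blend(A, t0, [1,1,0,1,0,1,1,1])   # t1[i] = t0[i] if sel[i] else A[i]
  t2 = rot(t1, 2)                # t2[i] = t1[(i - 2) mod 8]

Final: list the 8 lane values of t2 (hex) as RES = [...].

RES = [0x51, 0xde, 0xfb, 0xf5, 0x51, 0xb1, 0xb1, 0x51]

→ t0 |fb|f5|be|b1|13|51|51|de|
→ t1 |fb|f5|51|b1|b1|51|51|de|
→ t2 |51|de|fb|f5|51|b1|b1|51|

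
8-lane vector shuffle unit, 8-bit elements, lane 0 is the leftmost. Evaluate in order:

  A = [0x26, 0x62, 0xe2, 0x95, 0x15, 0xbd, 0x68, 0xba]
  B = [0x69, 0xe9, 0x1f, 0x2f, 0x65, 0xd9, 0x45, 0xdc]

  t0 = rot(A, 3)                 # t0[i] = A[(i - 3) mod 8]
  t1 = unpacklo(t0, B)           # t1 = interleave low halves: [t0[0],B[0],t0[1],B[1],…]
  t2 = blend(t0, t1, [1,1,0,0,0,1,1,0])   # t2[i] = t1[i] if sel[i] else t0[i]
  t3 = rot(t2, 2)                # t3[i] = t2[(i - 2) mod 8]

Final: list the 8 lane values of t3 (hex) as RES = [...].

→ t0 |bd|68|ba|26|62|e2|95|15|
→ t1 |bd|69|68|e9|ba|1f|26|2f|
→ t2 |bd|69|ba|26|62|1f|26|15|
→ t3 |26|15|bd|69|ba|26|62|1f|

RES = [ 0x26  0x15  0xbd  0x69  0xba  0x26  0x62  0x1f ]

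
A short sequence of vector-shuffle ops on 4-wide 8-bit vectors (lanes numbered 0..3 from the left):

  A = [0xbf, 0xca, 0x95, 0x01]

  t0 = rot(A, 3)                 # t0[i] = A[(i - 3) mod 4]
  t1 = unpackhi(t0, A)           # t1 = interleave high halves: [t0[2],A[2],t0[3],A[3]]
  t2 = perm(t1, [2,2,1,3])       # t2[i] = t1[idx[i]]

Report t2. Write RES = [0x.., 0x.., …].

RES = [ 0xbf  0xbf  0x95  0x01 ]

→ t0 |ca|95|01|bf|
→ t1 |01|95|bf|01|
→ t2 |bf|bf|95|01|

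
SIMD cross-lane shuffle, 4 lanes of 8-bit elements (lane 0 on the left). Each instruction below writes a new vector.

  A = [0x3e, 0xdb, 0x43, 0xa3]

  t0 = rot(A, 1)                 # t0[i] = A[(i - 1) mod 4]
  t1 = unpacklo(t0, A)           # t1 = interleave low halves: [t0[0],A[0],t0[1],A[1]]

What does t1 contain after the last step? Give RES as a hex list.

RES = [0xa3, 0x3e, 0x3e, 0xdb]

→ t0 |a3|3e|db|43|
→ t1 |a3|3e|3e|db|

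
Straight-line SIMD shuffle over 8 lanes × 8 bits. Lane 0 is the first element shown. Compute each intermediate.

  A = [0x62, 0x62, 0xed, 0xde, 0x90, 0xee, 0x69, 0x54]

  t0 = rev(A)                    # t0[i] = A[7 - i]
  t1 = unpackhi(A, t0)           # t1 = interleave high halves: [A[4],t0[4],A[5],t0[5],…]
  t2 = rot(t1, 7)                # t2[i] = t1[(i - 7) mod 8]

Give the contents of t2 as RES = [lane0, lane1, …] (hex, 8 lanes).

RES = [0xde, 0xee, 0xed, 0x69, 0x62, 0x54, 0x62, 0x90]

t0 = [0x54, 0x69, 0xee, 0x90, 0xde, 0xed, 0x62, 0x62]
t1 = [0x90, 0xde, 0xee, 0xed, 0x69, 0x62, 0x54, 0x62]
t2 = [0xde, 0xee, 0xed, 0x69, 0x62, 0x54, 0x62, 0x90]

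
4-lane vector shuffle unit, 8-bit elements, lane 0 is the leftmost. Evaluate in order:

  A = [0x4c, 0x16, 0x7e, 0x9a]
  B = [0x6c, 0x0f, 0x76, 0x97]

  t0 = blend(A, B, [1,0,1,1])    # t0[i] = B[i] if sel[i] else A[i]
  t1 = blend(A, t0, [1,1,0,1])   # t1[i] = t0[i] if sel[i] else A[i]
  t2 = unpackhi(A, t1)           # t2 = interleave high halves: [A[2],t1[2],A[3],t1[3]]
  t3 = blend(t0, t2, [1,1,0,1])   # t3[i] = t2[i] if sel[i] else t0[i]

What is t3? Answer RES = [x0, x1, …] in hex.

RES = [0x7e, 0x7e, 0x76, 0x97]

t0 = [0x6c, 0x16, 0x76, 0x97]
t1 = [0x6c, 0x16, 0x7e, 0x97]
t2 = [0x7e, 0x7e, 0x9a, 0x97]
t3 = [0x7e, 0x7e, 0x76, 0x97]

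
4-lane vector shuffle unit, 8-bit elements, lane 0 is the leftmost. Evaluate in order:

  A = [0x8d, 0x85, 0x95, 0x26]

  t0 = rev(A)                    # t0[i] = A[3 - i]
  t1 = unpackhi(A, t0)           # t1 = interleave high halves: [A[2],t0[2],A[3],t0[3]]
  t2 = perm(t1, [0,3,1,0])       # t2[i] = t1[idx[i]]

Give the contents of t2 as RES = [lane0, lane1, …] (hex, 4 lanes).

→ t0 |26|95|85|8d|
→ t1 |95|85|26|8d|
→ t2 |95|8d|85|95|

RES = [0x95, 0x8d, 0x85, 0x95]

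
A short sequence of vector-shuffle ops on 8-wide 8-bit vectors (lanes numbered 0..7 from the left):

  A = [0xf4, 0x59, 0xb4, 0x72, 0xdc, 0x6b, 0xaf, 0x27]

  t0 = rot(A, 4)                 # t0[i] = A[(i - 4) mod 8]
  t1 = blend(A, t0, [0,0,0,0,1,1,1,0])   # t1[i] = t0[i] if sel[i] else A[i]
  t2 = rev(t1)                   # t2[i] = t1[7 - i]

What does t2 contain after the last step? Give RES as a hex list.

→ t0 |dc|6b|af|27|f4|59|b4|72|
→ t1 |f4|59|b4|72|f4|59|b4|27|
→ t2 |27|b4|59|f4|72|b4|59|f4|

RES = [0x27, 0xb4, 0x59, 0xf4, 0x72, 0xb4, 0x59, 0xf4]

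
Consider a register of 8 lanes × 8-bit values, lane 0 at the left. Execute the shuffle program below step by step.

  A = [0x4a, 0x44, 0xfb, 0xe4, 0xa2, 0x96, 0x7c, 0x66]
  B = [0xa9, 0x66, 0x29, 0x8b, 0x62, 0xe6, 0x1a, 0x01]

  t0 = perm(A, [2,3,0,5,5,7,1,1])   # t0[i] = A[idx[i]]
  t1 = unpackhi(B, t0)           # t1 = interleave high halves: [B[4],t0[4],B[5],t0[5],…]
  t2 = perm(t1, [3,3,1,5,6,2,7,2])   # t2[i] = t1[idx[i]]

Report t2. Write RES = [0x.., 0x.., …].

  t0: fb e4 4a 96 96 66 44 44
  t1: 62 96 e6 66 1a 44 01 44
  t2: 66 66 96 44 01 e6 44 e6

RES = [ 0x66  0x66  0x96  0x44  0x01  0xe6  0x44  0xe6 ]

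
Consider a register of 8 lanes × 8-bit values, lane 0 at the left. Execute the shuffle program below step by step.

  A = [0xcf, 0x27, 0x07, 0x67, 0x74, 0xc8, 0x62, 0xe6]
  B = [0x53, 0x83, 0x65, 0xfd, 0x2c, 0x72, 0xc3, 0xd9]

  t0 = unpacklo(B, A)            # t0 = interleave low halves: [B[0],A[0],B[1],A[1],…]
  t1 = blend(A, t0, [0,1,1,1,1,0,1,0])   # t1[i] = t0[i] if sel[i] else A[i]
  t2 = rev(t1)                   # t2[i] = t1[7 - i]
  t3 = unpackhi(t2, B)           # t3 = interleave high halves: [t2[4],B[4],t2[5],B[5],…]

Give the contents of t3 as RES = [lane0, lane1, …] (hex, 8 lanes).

RES = [0x27, 0x2c, 0x83, 0x72, 0xcf, 0xc3, 0xcf, 0xd9]

→ t0 |53|cf|83|27|65|07|fd|67|
→ t1 |cf|cf|83|27|65|c8|fd|e6|
→ t2 |e6|fd|c8|65|27|83|cf|cf|
→ t3 |27|2c|83|72|cf|c3|cf|d9|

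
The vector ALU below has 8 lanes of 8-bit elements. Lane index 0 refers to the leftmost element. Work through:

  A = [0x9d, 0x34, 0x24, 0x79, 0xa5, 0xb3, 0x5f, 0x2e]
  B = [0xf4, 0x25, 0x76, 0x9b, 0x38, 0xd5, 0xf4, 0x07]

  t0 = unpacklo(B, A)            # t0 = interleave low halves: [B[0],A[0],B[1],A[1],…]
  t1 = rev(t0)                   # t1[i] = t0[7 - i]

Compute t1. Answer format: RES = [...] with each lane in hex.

RES = [ 0x79  0x9b  0x24  0x76  0x34  0x25  0x9d  0xf4 ]

t0 = [0xf4, 0x9d, 0x25, 0x34, 0x76, 0x24, 0x9b, 0x79]
t1 = [0x79, 0x9b, 0x24, 0x76, 0x34, 0x25, 0x9d, 0xf4]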